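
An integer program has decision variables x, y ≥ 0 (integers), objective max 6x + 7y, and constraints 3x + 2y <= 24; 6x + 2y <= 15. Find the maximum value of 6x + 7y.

49

(x,y)=(0,7): 3·0+2·7=14≤24, 6·0+2·7=14≤15, objective 49.
(x,y)=(0,6): 3·0+2·6=12≤24, 6·0+2·6=12≤15, objective 42.
The best lattice point is (0,7), giving 49.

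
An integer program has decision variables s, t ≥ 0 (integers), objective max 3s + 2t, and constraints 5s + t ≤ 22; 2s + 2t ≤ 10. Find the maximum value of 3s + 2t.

14

(s,t)=(4,1) is feasible, giving 14.
(s,t)=(3,2) is feasible, giving 13.
No feasible integer point exceeds 14.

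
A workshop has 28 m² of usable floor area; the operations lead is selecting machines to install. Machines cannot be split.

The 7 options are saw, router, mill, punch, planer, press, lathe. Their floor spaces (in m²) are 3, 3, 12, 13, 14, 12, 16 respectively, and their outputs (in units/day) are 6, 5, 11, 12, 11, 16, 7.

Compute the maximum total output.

34

This is an integer program with binary decision variables.
saw + mill + press: floor space 3 + 12 + 12 = 27 ≤ 28, output 6 + 11 + 16 = 33.
router + punch + press: floor space 3 + 13 + 12 = 28 ≤ 28, output 5 + 12 + 16 = 33.
saw + punch + press: floor space 3 + 13 + 12 = 28 ≤ 28, output 6 + 12 + 16 = 34.
Best is saw, punch, and press with total output 34.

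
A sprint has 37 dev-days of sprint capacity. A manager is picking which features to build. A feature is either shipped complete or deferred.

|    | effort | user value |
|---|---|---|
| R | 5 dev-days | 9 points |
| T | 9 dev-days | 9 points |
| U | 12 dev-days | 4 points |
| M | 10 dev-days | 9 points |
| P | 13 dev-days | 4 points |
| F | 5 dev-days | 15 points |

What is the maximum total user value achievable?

42

R + T + M + F: effort 5 + 9 + 10 + 5 = 29 ≤ 37, user value 9 + 9 + 9 + 15 = 42.
R + T + U + F: effort 5 + 9 + 12 + 5 = 31 ≤ 37, user value 9 + 9 + 4 + 15 = 37.
R + U + M + F: effort 5 + 12 + 10 + 5 = 32 ≤ 37, user value 9 + 4 + 9 + 15 = 37.
Best is R, T, M, and F with total user value 42.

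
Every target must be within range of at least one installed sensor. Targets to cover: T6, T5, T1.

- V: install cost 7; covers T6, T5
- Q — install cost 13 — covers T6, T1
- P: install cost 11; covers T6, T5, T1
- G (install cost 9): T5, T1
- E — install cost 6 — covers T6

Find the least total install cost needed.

The greedy cost-per-new-target heuristic would pick V and G for 16, but a cheaper cover exists.
P alone covers T6, T5, T1 — every target.
Total install cost: 11.
No cover costs less than 11.

11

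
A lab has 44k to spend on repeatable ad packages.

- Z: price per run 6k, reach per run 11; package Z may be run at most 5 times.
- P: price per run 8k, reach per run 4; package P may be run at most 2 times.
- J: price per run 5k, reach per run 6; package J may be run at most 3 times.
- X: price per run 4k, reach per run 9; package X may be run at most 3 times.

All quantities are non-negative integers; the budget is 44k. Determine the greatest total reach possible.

82

5×Z, 1×J, and 2×X: price 43 ≤ 44, reach 5·11 + 1·6 + 2·9 = 79.
5×Z and 3×X: price 42 ≤ 44, reach 5·11 + 3·9 = 82.
Best is 82.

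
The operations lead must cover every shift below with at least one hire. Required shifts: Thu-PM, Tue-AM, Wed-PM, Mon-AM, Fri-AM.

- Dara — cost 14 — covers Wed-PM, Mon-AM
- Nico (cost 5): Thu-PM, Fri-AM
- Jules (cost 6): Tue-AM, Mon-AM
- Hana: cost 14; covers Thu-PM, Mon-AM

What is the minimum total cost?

25

Choose Dara, Nico, and Jules: together they cover Thu-PM, Tue-AM, Wed-PM, Mon-AM, Fri-AM — every shift.
Total cost: 14 + 5 + 6 = 25.
No cover costs less than 25.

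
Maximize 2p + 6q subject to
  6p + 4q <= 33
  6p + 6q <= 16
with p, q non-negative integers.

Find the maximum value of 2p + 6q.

12

The continuous relaxation peaks at (0, 2.67) with value 16.00; rounding to a feasible lattice point costs some objective.
(p,q)=(0,2): 6·0+4·2=8≤33, 6·0+6·2=12≤16, objective 12.
(p,q)=(1,1): 6·1+4·1=10≤33, 6·1+6·1=12≤16, objective 8.
(p,q)=(0,1): 6·0+4·1=4≤33, 6·0+6·1=6≤16, objective 6.
No feasible integer point exceeds 12.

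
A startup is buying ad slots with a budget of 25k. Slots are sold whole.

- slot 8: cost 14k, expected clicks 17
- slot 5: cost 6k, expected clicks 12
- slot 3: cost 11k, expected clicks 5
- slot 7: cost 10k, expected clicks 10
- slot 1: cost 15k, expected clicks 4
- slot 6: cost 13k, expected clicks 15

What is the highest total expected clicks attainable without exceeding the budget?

Take slot 8 and slot 5: cost 14 + 6 = 20 ≤ 25, expected clicks 17 + 12 = 29.
No other feasible combination does better.

29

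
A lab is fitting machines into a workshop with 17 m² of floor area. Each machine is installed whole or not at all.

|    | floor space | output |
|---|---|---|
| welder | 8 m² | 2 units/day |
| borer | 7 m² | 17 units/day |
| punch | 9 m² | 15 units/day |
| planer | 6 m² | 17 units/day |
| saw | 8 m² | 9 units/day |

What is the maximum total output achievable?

34

Allowing fractional choices, the relaxed optimum would be about 40.7, but machines are indivisible.
borer + planer: floor space 7 + 6 = 13 ≤ 17, output 17 + 17 = 34.
punch + planer: floor space 9 + 6 = 15 ≤ 17, output 15 + 17 = 32.
borer + punch: floor space 7 + 9 = 16 ≤ 17, output 17 + 15 = 32.
Best is borer and planer with total output 34.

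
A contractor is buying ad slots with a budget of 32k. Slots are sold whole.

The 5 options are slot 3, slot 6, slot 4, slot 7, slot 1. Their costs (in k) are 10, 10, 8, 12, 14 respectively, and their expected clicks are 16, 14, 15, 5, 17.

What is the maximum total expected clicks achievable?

slot 3 + slot 6 + slot 4: cost 10 + 10 + 8 = 28 ≤ 32, expected clicks 16 + 14 + 15 = 45.
slot 6 + slot 4 + slot 1: cost 10 + 8 + 14 = 32 ≤ 32, expected clicks 14 + 15 + 17 = 46.
slot 3 + slot 4 + slot 1: cost 10 + 8 + 14 = 32 ≤ 32, expected clicks 16 + 15 + 17 = 48.
Best is slot 3, slot 4, and slot 1 with total expected clicks 48.

48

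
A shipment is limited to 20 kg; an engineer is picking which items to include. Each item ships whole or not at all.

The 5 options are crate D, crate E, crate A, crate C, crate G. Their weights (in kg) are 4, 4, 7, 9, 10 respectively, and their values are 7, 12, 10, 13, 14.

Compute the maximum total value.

Treat it as a binary knapsack problem.
crate D + crate E + crate G: weight 4 + 4 + 10 = 18 ≤ 20, value 7 + 12 + 14 = 33.
crate E + crate A + crate C: weight 4 + 7 + 9 = 20 ≤ 20, value 12 + 10 + 13 = 35.
Best is crate E, crate A, and crate C with total value 35.

35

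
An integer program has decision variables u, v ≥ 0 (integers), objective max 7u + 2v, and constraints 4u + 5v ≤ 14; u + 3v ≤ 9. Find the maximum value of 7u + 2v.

21

(u,v)=(3,0): 4·3+5·0=12≤14, 1·3+3·0=3≤9, objective 21.
(u,v)=(2,1): 4·2+5·1=13≤14, 1·2+3·1=5≤9, objective 16.
(u,v)=(2,0): 4·2+5·0=8≤14, 1·2+3·0=2≤9, objective 14.
The best lattice point is (3,0), giving 21.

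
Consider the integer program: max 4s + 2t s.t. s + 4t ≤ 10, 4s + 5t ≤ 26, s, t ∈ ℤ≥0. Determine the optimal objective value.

24

Relaxing integrality, the LP optimum is 26.00 at (s,t) = (6.5, 0), which is not an integer point.
(s,t)=(6,0): 1·6+4·0=6≤10, 4·6+5·0=24≤26, objective 24.
(s,t)=(5,1): 1·5+4·1=9≤10, 4·5+5·1=25≤26, objective 22.
(s,t)=(5,0): 1·5+4·0=5≤10, 4·5+5·0=20≤26, objective 20.
The best lattice point is (6,0), giving 24.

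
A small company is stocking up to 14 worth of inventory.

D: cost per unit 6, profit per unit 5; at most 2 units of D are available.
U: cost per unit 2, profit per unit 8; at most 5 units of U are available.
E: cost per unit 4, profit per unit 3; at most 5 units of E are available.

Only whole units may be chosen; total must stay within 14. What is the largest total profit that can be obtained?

43

5×U: cost 10 ≤ 14, profit 5·8 = 40.
5×U and 1×E: cost 14 ≤ 14, profit 5·8 + 1·3 = 43.
Best is 43.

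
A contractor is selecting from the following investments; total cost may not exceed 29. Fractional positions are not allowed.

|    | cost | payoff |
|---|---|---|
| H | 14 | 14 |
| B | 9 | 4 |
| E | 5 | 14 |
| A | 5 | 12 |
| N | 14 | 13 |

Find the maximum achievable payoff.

40

Take H, E, and A: cost 14 + 5 + 5 = 24 ≤ 29, payoff 14 + 14 + 12 = 40.
No other feasible combination does better.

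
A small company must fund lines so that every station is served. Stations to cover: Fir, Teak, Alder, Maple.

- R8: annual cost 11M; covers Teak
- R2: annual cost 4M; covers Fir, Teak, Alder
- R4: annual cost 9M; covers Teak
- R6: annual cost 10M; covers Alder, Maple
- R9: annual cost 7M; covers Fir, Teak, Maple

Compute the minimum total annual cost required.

11

Choose R2 and R9: together they cover Fir, Teak, Alder, Maple — every station.
Total annual cost: 4 + 7 = 11.
No cover costs less than 11.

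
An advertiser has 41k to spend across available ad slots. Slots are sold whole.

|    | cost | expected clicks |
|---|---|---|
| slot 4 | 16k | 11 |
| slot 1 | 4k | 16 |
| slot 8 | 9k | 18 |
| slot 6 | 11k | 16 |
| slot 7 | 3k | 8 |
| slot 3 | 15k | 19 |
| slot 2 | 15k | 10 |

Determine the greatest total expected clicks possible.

Treat it as a binary knapsack problem.
Take slot 1, slot 8, slot 6, and slot 3: cost 4 + 9 + 11 + 15 = 39 ≤ 41, expected clicks 16 + 18 + 16 + 19 = 69.
No other feasible combination does better.

69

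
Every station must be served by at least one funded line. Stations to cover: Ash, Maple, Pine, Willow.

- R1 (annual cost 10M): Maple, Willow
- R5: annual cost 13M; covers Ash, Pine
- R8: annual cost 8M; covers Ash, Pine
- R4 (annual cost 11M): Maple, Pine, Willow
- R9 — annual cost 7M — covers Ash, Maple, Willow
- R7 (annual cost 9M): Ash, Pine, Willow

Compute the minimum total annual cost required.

Choose R8 and R9: together they cover Ash, Maple, Pine, Willow — every station.
Total annual cost: 8 + 7 = 15.
No cover costs less than 15.

15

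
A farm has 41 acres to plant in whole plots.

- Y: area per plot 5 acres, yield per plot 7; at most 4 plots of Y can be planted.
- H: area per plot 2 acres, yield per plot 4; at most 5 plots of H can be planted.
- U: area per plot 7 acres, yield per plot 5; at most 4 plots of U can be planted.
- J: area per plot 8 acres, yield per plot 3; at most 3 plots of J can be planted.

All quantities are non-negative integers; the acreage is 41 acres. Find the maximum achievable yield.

3×Y, 5×H, and 2×U: area 39 ≤ 41, yield 3·7 + 5·4 + 2·5 = 51.
4×Y, 5×H, and 1×U: area 37 ≤ 41, yield 4·7 + 5·4 + 1·5 = 53.
Best is 53.

53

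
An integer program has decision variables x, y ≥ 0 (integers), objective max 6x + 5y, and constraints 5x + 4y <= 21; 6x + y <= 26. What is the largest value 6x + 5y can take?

26

The continuous relaxation peaks at (0, 5.25) with value 26.25; rounding to a feasible lattice point costs some objective.
(x,y)=(1,4): 5·1+4·4=21≤21, 6·1+1·4=10≤26, objective 26.
(x,y)=(0,5): 5·0+4·5=20≤21, 6·0+1·5=5≤26, objective 25.
(x,y)=(1,3): 5·1+4·3=17≤21, 6·1+1·3=9≤26, objective 21.
No feasible integer point exceeds 26.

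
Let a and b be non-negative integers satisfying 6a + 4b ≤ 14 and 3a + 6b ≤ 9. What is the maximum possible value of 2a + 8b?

10

(a,b)=(1,1) is feasible, giving 10.
(a,b)=(0,1) is feasible, giving 8.
(a,b)=(2,0) is feasible, giving 4.
The best lattice point is (1,1), giving 10.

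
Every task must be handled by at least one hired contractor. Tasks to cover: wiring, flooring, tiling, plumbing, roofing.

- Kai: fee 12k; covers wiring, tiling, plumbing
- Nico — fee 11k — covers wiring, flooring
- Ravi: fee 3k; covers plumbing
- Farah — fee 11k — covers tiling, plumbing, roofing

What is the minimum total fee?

22

The greedy cost-per-new-task heuristic would pick Ravi, Nico, and Farah for 25, but a cheaper cover exists.
Choose Nico and Farah: together they cover wiring, flooring, tiling, plumbing, roofing — every task.
Total fee: 11 + 11 = 22.
No cover costs less than 22.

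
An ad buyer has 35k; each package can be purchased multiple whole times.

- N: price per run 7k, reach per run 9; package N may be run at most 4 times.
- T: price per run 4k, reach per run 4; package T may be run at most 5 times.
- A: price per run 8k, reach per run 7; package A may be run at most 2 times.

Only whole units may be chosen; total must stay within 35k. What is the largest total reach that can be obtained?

Take 4×N and 1×T: price 32 ≤ 35, reach 4·9 + 1·4 = 40.
N has the best ratio (9/7) and is taken to its limit of 4; remaining capacity is filled optimally with the others.

40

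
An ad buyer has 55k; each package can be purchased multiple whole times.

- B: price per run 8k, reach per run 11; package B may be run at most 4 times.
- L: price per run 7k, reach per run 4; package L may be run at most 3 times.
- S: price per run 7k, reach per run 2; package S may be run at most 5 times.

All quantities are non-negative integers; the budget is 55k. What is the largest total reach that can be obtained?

B has the best ratio (11/8); taking only B gives at most 4×11 = 44 (stopped by the supply cap of 4).
Mixing does better — 4×B and 3×L: price 53 ≤ 55, reach 4·11 + 3·4 = 56.

56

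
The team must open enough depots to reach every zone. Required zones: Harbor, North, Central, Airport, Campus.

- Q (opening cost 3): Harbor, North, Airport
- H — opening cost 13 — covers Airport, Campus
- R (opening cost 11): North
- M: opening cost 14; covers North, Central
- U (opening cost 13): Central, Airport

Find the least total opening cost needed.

29

Choose Q, H, and U: together they cover Harbor, North, Central, Airport, Campus — every zone.
Total opening cost: 3 + 13 + 13 = 29.
No cover costs less than 29.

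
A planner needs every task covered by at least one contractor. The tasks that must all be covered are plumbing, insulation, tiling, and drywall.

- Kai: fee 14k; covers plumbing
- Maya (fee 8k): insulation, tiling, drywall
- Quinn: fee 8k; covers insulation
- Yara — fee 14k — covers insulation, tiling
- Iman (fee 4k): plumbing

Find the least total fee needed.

12

Choose Maya and Iman: together they cover plumbing, insulation, tiling, drywall — every task.
Total fee: 8 + 4 = 12.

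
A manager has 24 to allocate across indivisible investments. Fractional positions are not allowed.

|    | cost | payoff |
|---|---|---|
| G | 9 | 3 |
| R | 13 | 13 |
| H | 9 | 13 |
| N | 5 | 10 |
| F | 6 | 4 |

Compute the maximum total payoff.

H + N + F: cost 9 + 5 + 6 = 20 ≤ 24, payoff 13 + 10 + 4 = 27.
R + N + F: cost 13 + 5 + 6 = 24 ≤ 24, payoff 13 + 10 + 4 = 27.
R + H: cost 13 + 9 = 22 ≤ 24, payoff 13 + 13 = 26.
The maximum payoff is 27; one optimal choice is H, N, and F.

27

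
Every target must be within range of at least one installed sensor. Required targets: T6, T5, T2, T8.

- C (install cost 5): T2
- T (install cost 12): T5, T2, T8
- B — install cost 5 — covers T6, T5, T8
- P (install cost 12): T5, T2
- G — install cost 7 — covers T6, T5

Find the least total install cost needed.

This is a weighted set-cover instance.
Choose C and B: together they cover T6, T5, T2, T8 — every target.
Total install cost: 5 + 5 = 10.
No cover costs less than 10.

10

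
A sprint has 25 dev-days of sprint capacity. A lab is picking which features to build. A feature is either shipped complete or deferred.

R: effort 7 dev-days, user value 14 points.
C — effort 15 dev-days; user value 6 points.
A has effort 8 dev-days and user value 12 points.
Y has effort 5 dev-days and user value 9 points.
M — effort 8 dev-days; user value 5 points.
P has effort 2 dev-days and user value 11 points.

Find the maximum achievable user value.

46

This is an integer program with binary decision variables.
Allowing fractional choices, the relaxed optimum would be about 47.9, but features are indivisible.
R + A + Y + P: effort 7 + 8 + 5 + 2 = 22 ≤ 25, user value 14 + 12 + 9 + 11 = 46.
R + A + M + P: effort 7 + 8 + 8 + 2 = 25 ≤ 25, user value 14 + 12 + 5 + 11 = 42.
Best is R, A, Y, and P with total user value 46.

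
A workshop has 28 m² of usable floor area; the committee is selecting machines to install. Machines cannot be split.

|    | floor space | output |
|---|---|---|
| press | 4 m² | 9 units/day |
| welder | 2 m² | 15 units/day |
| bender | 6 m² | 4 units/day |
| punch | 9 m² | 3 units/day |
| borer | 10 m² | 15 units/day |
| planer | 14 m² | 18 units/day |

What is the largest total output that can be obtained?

48

This is a 0-1 knapsack instance.
Allowing fractional choices, the relaxed optimum would be about 54.4, but machines are indivisible.
welder + borer + planer: floor space 2 + 10 + 14 = 26 ≤ 28, output 15 + 15 + 18 = 48.
press + welder + bender + planer: floor space 4 + 2 + 6 + 14 = 26 ≤ 28, output 9 + 15 + 4 + 18 = 46.
Best is welder, borer, and planer with total output 48.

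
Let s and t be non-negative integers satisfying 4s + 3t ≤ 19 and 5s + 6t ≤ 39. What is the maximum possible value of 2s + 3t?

Relaxing integrality, the LP optimum is 19.00 at (s,t) = (0, 6.33), which is not an integer point.
(s,t)=(0,6): 4·0+3·6=18≤19, 5·0+6·6=36≤39, objective 18.
(s,t)=(1,5): 4·1+3·5=19≤19, 5·1+6·5=35≤39, objective 17.
(s,t)=(0,5): 4·0+3·5=15≤19, 5·0+6·5=30≤39, objective 15.
The best lattice point is (0,6), giving 18.

18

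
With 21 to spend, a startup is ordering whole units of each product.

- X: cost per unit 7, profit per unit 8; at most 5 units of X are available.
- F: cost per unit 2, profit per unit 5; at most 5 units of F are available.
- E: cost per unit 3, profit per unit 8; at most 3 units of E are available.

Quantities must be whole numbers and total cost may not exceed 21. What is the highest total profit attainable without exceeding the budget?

49

E has the best ratio (8/3); taking only E gives at most 3×8 = 24 (stopped by the supply cap of 3).
Mixing does better — 5×F and 3×E: cost 19 ≤ 21, profit 5·5 + 3·8 = 49.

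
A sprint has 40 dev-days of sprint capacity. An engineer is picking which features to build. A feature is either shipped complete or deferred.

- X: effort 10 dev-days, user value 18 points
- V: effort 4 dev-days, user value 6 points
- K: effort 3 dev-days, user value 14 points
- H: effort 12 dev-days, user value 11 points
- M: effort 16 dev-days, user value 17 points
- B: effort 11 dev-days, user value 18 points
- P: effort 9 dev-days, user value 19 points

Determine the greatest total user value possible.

75

This is a 0-1 knapsack instance.
X + K + B + P: effort 10 + 3 + 11 + 9 = 33 ≤ 40, user value 18 + 14 + 18 + 19 = 69.
X + V + K + B + P: effort 10 + 4 + 3 + 11 + 9 = 37 ≤ 40, user value 18 + 6 + 14 + 18 + 19 = 75.
Best is X, V, K, B, and P with total user value 75.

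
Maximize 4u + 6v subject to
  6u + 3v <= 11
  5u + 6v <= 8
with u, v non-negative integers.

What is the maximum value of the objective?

The continuous relaxation peaks at (0, 1.33) with value 8.00; rounding to a feasible lattice point costs some objective.
(u,v)=(0,1): 6·0+3·1=3≤11, 5·0+6·1=6≤8, objective 6.
(u,v)=(1,0): 6·1+3·0=6≤11, 5·1+6·0=5≤8, objective 4.
(u,v)=(0,0): 6·0+3·0=0≤11, 5·0+6·0=0≤8, objective 0.
No feasible integer point exceeds 6.

6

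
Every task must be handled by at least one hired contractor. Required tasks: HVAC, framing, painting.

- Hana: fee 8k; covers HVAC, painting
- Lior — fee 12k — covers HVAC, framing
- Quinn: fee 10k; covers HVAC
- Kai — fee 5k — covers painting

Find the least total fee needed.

17

The greedy cost-per-new-task heuristic would pick Hana and Lior for 20, but a cheaper cover exists.
Choose Lior and Kai: together they cover HVAC, framing, painting — every task.
Total fee: 12 + 5 = 17.
No cover costs less than 17.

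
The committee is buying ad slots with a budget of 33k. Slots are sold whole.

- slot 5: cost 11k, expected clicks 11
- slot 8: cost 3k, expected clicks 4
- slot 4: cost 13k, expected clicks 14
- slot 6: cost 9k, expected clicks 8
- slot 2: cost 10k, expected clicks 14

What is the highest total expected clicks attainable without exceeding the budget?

Allowing fractional choices, the relaxed optimum would be about 39.0, but ad slots are indivisible.
slot 4 + slot 6 + slot 2: cost 13 + 9 + 10 = 32 ≤ 33, expected clicks 14 + 8 + 14 = 36.
slot 5 + slot 8 + slot 6 + slot 2: cost 11 + 3 + 9 + 10 = 33 ≤ 33, expected clicks 11 + 4 + 8 + 14 = 37.
Best is slot 5, slot 8, slot 6, and slot 2 with total expected clicks 37.

37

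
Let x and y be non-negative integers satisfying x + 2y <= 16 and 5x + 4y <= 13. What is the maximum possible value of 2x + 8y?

24

(x,y)=(0,3) is feasible, giving 24.
(x,y)=(1,2) is feasible, giving 18.
(x,y)=(0,2) is feasible, giving 16.
No feasible integer point exceeds 24.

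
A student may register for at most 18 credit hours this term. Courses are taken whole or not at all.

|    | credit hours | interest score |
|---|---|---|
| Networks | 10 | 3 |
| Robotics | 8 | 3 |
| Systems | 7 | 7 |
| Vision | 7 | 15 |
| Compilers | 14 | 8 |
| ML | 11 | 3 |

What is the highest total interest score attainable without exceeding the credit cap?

22

Treat it as a binary knapsack problem.
Take Systems and Vision: credit hours 7 + 7 = 14 ≤ 18, interest score 7 + 15 = 22.
No other feasible combination does better.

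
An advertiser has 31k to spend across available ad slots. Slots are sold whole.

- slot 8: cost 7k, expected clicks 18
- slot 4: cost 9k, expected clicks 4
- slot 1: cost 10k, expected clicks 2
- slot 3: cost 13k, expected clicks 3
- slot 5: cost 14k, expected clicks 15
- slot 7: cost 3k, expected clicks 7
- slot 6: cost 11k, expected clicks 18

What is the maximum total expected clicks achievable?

47

Take slot 8, slot 4, slot 7, and slot 6: cost 7 + 9 + 3 + 11 = 30 ≤ 31, expected clicks 18 + 4 + 7 + 18 = 47.
No other feasible combination does better.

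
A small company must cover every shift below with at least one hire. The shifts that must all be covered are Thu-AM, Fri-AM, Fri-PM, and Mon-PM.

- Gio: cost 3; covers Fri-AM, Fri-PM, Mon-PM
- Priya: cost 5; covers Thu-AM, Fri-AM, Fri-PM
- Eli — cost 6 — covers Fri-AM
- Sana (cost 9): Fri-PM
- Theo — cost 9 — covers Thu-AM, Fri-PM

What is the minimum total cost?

8

This is a weighted set-cover instance.
Choose Gio and Priya: together they cover Thu-AM, Fri-AM, Fri-PM, Mon-PM — every shift.
Total cost: 3 + 5 = 8.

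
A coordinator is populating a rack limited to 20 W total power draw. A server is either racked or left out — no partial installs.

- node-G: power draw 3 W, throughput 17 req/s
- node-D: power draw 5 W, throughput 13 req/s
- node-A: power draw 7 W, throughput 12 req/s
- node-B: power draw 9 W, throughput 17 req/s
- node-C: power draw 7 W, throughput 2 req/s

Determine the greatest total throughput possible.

47

This is an integer program with binary decision variables.
Allowing fractional choices, the relaxed optimum would be about 52.1, but servers are indivisible.
node-G + node-A + node-B: power draw 3 + 7 + 9 = 19 ≤ 20, throughput 17 + 12 + 17 = 46.
node-G + node-D + node-B: power draw 3 + 5 + 9 = 17 ≤ 20, throughput 17 + 13 + 17 = 47.
Best is node-G, node-D, and node-B with total throughput 47.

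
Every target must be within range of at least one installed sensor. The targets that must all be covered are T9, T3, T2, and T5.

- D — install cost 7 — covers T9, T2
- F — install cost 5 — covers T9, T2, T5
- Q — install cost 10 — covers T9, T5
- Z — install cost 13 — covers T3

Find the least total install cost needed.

This is a weighted set-cover instance.
Choose F and Z: together they cover T9, T3, T2, T5 — every target.
Total install cost: 5 + 13 = 18.
No cover costs less than 18.

18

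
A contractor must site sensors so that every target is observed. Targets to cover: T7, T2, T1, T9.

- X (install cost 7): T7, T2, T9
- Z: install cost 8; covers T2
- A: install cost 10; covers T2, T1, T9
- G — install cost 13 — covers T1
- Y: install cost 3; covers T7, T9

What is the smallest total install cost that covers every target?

13

Choose A and Y: together they cover T7, T2, T1, T9 — every target.
Total install cost: 10 + 3 = 13.
No cover costs less than 13.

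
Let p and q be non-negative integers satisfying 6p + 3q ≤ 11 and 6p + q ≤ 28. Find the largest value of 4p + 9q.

27

Relaxing integrality, the LP optimum is 33.00 at (p,q) = (0, 3.67), which is not an integer point.
(p,q)=(0,3): 6·0+3·3=9≤11, 6·0+1·3=3≤28, objective 27.
(p,q)=(0,2): 6·0+3·2=6≤11, 6·0+1·2=2≤28, objective 18.
Maximum is 27 at (p,q)=(0,3).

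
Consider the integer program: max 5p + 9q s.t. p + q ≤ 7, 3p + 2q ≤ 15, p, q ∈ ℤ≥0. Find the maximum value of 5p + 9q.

(p,q)=(0,7): 1·0+1·7=7≤7, 3·0+2·7=14≤15, objective 63.
(p,q)=(1,6): 1·1+1·6=7≤7, 3·1+2·6=15≤15, objective 59.
The best lattice point is (0,7), giving 63.

63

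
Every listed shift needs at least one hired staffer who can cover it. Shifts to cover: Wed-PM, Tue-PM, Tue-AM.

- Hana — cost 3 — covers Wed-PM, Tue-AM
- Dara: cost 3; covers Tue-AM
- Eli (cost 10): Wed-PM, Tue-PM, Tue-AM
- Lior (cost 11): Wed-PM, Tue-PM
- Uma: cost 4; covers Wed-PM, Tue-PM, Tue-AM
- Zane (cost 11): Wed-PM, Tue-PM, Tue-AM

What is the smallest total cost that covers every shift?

Uma alone covers Wed-PM, Tue-PM, Tue-AM — every shift.
Total cost: 4.
No cover costs less than 4.

4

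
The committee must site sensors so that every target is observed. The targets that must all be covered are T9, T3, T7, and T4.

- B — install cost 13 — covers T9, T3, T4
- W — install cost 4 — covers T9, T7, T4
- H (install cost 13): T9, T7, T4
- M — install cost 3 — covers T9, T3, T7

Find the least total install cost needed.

7

This is an integer covering problem.
Choose W and M: together they cover T9, T3, T7, T4 — every target.
Total install cost: 4 + 3 = 7.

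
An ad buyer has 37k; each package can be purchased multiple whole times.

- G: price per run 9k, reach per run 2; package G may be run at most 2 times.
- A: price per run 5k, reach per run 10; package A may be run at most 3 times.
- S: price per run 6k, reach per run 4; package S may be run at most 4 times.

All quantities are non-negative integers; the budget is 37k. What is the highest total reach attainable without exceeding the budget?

Take 3×A and 3×S: price 33 ≤ 37, reach 3·10 + 3·4 = 42.
A has the best ratio (10/5) and is taken to its limit of 3; remaining capacity is filled optimally with the others.

42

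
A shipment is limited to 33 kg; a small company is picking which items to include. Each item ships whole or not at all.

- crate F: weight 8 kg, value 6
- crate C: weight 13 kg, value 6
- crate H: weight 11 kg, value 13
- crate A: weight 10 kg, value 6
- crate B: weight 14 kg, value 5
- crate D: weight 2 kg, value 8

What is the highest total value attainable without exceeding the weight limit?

33

Take crate F, crate H, crate A, and crate D: weight 8 + 11 + 10 + 2 = 31 ≤ 33, value 6 + 13 + 6 + 8 = 33.
No other feasible combination does better.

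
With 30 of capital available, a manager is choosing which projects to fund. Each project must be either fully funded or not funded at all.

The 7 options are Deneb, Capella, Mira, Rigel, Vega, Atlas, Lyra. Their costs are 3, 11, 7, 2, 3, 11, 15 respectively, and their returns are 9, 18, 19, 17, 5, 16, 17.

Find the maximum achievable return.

Allowing fractional choices, the relaxed optimum would be about 73.8, but projects are indivisible.
Deneb + Mira + Rigel + Vega + Lyra: cost 3 + 7 + 2 + 3 + 15 = 30 ≤ 30, return 9 + 19 + 17 + 5 + 17 = 67.
Deneb + Mira + Rigel + Vega + Atlas: cost 3 + 7 + 2 + 3 + 11 = 26 ≤ 30, return 9 + 19 + 17 + 5 + 16 = 66.
Deneb + Capella + Mira + Rigel + Vega: cost 3 + 11 + 7 + 2 + 3 = 26 ≤ 30, return 9 + 18 + 19 + 17 + 5 = 68.
Best is Deneb, Capella, Mira, Rigel, and Vega with total return 68.

68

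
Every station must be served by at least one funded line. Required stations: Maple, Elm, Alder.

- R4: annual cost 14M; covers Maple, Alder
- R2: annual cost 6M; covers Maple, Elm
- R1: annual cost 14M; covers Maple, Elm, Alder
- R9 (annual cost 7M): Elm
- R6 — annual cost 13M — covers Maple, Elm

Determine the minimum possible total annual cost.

The greedy cost-per-new-station heuristic would pick R2 and R4 for 20, but a cheaper cover exists.
R1 alone covers Maple, Elm, Alder — every station.
Total annual cost: 14.
No cover costs less than 14.

14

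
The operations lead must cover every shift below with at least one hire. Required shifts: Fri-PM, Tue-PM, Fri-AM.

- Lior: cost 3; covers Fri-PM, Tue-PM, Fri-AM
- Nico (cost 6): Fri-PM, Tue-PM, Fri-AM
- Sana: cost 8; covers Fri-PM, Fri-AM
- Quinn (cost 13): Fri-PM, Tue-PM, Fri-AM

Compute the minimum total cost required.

Lior alone covers Fri-PM, Tue-PM, Fri-AM — every shift.
Total cost: 3.

3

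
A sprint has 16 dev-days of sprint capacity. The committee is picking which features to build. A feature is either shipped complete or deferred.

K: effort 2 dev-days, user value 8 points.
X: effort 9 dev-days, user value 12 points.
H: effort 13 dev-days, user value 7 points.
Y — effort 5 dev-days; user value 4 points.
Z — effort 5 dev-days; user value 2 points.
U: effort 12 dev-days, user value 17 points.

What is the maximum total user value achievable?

Allowing fractional choices, the relaxed optimum would be about 27.7, but features are indivisible.
K + U: effort 2 + 12 = 14 ≤ 16, user value 8 + 17 = 25.
K + X + Y: effort 2 + 9 + 5 = 16 ≤ 16, user value 8 + 12 + 4 = 24.
K + X + Z: effort 2 + 9 + 5 = 16 ≤ 16, user value 8 + 12 + 2 = 22.
Best is K and U with total user value 25.

25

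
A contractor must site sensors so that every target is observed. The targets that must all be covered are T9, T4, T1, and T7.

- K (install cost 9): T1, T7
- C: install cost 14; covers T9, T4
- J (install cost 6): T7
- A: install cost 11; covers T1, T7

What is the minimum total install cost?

23

Choose K and C: together they cover T9, T4, T1, T7 — every target.
Total install cost: 9 + 14 = 23.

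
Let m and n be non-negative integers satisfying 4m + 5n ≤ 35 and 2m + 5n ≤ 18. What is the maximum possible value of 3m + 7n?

(m,n)=(4,2): 4·4+5·2=26≤35, 2·4+5·2=18≤18, objective 26.
(m,n)=(8,0): 4·8+5·0=32≤35, 2·8+5·0=16≤18, objective 24.
Maximum is 26 at (m,n)=(4,2).

26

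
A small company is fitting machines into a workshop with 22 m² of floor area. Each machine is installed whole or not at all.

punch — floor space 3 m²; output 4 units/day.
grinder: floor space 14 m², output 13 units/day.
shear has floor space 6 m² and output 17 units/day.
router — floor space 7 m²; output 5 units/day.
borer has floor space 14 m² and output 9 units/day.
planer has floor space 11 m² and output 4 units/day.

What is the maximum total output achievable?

30

grinder + shear: floor space 14 + 6 = 20 ≤ 22, output 13 + 17 = 30.
punch + shear + router: floor space 3 + 6 + 7 = 16 ≤ 22, output 4 + 17 + 5 = 26.
Best is grinder and shear with total output 30.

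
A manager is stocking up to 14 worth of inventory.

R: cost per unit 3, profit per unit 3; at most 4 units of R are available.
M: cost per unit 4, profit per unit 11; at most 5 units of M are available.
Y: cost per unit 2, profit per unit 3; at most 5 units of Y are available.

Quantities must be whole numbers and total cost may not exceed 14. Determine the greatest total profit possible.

36

This is a bounded integer knapsack.
3×M: cost 12 ≤ 14, profit 3·11 = 33.
3×M and 1×Y: cost 14 ≤ 14, profit 3·11 + 1·3 = 36.
Best is 36.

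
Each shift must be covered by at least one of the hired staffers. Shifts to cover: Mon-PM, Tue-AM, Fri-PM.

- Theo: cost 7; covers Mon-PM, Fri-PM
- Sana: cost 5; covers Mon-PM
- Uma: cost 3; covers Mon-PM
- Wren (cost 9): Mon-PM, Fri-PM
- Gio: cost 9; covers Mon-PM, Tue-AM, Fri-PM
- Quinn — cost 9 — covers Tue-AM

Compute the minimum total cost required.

This is an integer covering problem.
The greedy cost-per-new-shift heuristic would pick Uma and Gio for 12, but a cheaper cover exists.
Gio alone covers Mon-PM, Tue-AM, Fri-PM — every shift.
Total cost: 9.
No cover costs less than 9.

9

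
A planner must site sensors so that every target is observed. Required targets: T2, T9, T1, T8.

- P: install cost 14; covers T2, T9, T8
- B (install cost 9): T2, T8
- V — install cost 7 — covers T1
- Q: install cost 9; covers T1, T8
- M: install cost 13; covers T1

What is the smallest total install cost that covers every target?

This is an integer covering problem.
The greedy cost-per-new-target heuristic would pick B, V, and P for 30, but a cheaper cover exists.
Choose P and V: together they cover T2, T9, T1, T8 — every target.
Total install cost: 14 + 7 = 21.
No cover costs less than 21.

21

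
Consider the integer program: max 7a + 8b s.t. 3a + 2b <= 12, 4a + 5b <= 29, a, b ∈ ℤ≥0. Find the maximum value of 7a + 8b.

The continuous relaxation peaks at (0.286, 5.57) with value 46.57; rounding to a feasible lattice point costs some objective.
(a,b)=(0,5): 3·0+2·5=10≤12, 4·0+5·5=25≤29, objective 40.
(a,b)=(1,4): 3·1+2·4=11≤12, 4·1+5·4=24≤29, objective 39.
(a,b)=(0,4): 3·0+2·4=8≤12, 4·0+5·4=20≤29, objective 32.
The best lattice point is (0,5), giving 40.

40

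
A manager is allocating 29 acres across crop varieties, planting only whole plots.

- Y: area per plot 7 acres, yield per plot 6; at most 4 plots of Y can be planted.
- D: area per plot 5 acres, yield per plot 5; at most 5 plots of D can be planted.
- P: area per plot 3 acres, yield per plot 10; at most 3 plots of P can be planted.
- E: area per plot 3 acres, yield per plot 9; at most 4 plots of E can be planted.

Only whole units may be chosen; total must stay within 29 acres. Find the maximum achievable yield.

This is a bounded integer knapsack.
Take 1×Y, 3×P, and 4×E: area 28 ≤ 29, yield 1·6 + 3·10 + 4·9 = 72.
P has the best ratio (10/3) and is taken to its limit of 3; remaining capacity is filled optimally with the others.

72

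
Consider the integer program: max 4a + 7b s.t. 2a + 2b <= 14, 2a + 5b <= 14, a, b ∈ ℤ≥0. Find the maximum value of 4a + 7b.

(a,b)=(7,0) is feasible, giving 28.
(a,b)=(6,0) is feasible, giving 24.
Maximum is 28 at (a,b)=(7,0).

28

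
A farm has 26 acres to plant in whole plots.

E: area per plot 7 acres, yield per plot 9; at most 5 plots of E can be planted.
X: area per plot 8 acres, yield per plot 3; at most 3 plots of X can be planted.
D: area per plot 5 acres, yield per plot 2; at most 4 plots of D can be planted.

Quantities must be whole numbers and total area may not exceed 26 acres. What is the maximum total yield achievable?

E has the best ratio (9/7); taking only E gives at most 3×9 = 27 (stopped by the area limit).
Mixing does better — 3×E and 1×D: area 26 ≤ 26, yield 3·9 + 1·2 = 29.

29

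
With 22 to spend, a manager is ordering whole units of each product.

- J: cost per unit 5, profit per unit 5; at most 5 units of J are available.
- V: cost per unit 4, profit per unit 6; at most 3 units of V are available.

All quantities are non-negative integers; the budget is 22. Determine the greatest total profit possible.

28

This is a bounded integer knapsack.
V has the best ratio (6/4); taking only V gives at most 3×6 = 18 (stopped by the supply cap of 3).
Mixing does better — 2×J and 3×V: cost 22 ≤ 22, profit 2·5 + 3·6 = 28.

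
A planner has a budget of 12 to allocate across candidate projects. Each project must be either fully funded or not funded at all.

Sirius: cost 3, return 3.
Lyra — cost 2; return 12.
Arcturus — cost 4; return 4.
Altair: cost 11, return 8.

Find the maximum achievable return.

19

Allowing fractional choices, the relaxed optimum would be about 21.2, but projects are indivisible.
Sirius + Lyra: cost 3 + 2 = 5 ≤ 12, return 3 + 12 = 15.
Sirius + Lyra + Arcturus: cost 3 + 2 + 4 = 9 ≤ 12, return 3 + 12 + 4 = 19.
Lyra + Arcturus: cost 2 + 4 = 6 ≤ 12, return 12 + 4 = 16.
Best is Sirius, Lyra, and Arcturus with total return 19.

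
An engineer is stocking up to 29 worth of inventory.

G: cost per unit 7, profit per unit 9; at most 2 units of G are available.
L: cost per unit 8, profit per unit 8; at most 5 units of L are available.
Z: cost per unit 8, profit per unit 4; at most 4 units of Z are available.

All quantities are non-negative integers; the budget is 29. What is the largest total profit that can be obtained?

This is a bounded integer knapsack.
1×G and 2×L: cost 23 ≤ 29, profit 1·9 + 2·8 = 25.
2×G and 1×L: cost 22 ≤ 29, profit 2·9 + 1·8 = 26.
Best is 26.

26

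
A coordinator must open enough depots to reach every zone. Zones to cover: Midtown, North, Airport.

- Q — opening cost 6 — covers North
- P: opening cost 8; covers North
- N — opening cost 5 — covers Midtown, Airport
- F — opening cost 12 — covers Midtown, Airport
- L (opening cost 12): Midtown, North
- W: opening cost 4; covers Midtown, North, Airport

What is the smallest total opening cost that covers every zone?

4

W alone covers Midtown, North, Airport — every zone.
Total opening cost: 4.
No cover costs less than 4.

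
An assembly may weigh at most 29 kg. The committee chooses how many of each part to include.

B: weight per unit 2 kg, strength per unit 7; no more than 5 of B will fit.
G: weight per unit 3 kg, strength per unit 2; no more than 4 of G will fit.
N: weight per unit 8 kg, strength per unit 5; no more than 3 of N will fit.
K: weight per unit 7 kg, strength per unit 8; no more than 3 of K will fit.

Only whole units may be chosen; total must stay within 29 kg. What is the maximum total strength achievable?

Take 5×B, 1×G, and 2×K: weight 27 ≤ 29, strength 5·7 + 1·2 + 2·8 = 53.
B has the best ratio (7/2) and is taken to its limit of 5; remaining capacity is filled optimally with the others.

53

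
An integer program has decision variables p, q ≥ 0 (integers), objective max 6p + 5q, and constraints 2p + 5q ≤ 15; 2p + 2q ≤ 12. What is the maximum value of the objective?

36

(p,q)=(6,0): 2·6+5·0=12≤15, 2·6+2·0=12≤12, objective 36.
(p,q)=(5,1): 2·5+5·1=15≤15, 2·5+2·1=12≤12, objective 35.
(p,q)=(5,0): 2·5+5·0=10≤15, 2·5+2·0=10≤12, objective 30.
No feasible integer point exceeds 36.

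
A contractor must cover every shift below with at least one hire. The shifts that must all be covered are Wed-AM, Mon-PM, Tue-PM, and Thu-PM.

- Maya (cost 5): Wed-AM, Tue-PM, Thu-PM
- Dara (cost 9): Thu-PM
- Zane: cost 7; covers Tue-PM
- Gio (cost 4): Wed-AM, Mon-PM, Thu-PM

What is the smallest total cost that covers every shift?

9

Choose Maya and Gio: together they cover Wed-AM, Mon-PM, Tue-PM, Thu-PM — every shift.
Total cost: 5 + 4 = 9.
No cover costs less than 9.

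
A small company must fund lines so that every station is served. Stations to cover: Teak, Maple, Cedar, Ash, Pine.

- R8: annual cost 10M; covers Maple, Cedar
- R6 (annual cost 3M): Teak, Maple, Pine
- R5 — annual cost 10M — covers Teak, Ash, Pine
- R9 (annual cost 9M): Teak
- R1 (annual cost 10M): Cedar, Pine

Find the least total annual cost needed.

The greedy cost-per-new-station heuristic would pick R6, R8, and R5 for 23, but a cheaper cover exists.
Choose R8 and R5: together they cover Teak, Maple, Cedar, Ash, Pine — every station.
Total annual cost: 10 + 10 = 20.
No cover costs less than 20.

20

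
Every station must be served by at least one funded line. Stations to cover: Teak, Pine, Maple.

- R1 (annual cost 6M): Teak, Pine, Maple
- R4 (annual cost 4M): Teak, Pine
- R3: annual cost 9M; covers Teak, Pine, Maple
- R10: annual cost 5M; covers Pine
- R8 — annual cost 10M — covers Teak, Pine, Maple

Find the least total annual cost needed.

R1 alone covers Teak, Pine, Maple — every station.
Total annual cost: 6.
No cover costs less than 6.

6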